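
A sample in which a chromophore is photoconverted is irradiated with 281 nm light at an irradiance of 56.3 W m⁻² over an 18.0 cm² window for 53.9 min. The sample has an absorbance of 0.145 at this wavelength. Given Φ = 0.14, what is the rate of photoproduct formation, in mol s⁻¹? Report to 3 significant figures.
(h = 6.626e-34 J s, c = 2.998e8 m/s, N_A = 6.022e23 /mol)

Photon energy at 281 nm: hc/λ = (6.626e-34)(2.998e8)/(281e-9) = 7.069e-19 J.
Energy delivered: (56.3 W m⁻²)(18.0e-4 m²)(3234 s) = 327.7 J.
Photons incident: 327.7 / 7.069e-19 = 4.636e20, i.e. 4.636e20/6.022e23 = 7.698e-4 mol.
Fraction absorbed: 1 − 10^(−0.145) = 0.2839.
Photons absorbed: 0.2839 × 7.698e-4 = 2.185e-4 mol.
Product formed: 0.14 × 2.185e-4 = 3.059e-5 mol.
Rate: 3.059e-5 / 3234 s = 9.46e-9 mol s⁻¹.

9.46e-9 mol s⁻¹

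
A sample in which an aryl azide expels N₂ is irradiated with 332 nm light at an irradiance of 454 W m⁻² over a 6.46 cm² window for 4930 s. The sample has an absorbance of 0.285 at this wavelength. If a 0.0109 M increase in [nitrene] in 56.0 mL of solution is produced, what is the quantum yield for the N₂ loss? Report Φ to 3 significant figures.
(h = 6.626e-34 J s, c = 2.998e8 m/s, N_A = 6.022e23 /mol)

Product: (0.0109 M)(0.056 L) = 6.104e-4 mol.
Photon energy at 332 nm: hc/λ = (6.626e-34)(2.998e8)/(332e-9) = 5.983e-19 J.
Energy delivered: (454 W m⁻²)(6.46e-4 m²)(4930 s) = 1446 J.
Photons incident: 1446 / 5.983e-19 = 2.417e21, i.e. 2.417e21/6.022e23 = 0.004014 mol.
Fraction absorbed: 1 − 10^(−0.285) = 0.4812.
Photons absorbed: 0.4812 × 0.004014 = 0.001932 mol.
Φ = 6.104e-4 mol / 0.001932 mol photons = 0.316.

Φ = 0.316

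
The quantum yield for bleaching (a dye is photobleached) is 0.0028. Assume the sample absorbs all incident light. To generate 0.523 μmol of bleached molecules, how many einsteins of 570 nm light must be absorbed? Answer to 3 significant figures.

Product: 0.523 μmol = 5.23e-7 mol.
Photons that must be absorbed: 5.23e-7 / 0.0028 = 1.868e-4 mol.

1.87e-4 einstein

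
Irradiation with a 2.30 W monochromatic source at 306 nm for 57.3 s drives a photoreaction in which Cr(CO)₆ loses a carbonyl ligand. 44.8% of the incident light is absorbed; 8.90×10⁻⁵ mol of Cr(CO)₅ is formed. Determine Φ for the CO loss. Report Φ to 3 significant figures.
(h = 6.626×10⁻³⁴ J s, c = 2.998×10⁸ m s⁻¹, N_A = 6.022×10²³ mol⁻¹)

Photon energy at 306 nm: hc/λ = (6.626×10⁻³⁴)(2.998×10⁸)/(306×10⁻⁹) = 6.492×10⁻¹⁹ J.
Energy delivered: (2.30 W)(57.3 s) = 131.8 J.
Photons incident: 131.8 / 6.492×10⁻¹⁹ = 2.030×10²⁰, i.e. 2.030×10²⁰/6.022×10²³ = 3.371×10⁻⁴ mol.
Photons absorbed: 0.448 × 3.371×10⁻⁴ = 1.510×10⁻⁴ mol.
Φ = 8.90×10⁻⁵ mol / 1.510×10⁻⁴ mol photons = 0.589.

Φ = 0.589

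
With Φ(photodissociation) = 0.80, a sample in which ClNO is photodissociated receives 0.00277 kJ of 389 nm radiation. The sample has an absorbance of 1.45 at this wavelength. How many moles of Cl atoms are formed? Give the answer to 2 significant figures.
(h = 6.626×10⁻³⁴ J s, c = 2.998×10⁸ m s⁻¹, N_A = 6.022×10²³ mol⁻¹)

Photon energy at 389 nm: hc/λ = (6.626×10⁻³⁴)(2.998×10⁸)/(389×10⁻⁹) = 5.107×10⁻¹⁹ J.
Incident energy: 0.00277 kJ = 2.77 J.
Photons incident: 2.77 / 5.107×10⁻¹⁹ = 5.424×10¹⁸, i.e. 5.424×10¹⁸/6.022×10²³ = 9.007×10⁻⁶ mol.
Fraction absorbed: 1 − 10^(−1.45) = 0.9645.
Photons absorbed: 0.9645 × 9.007×10⁻⁶ = 8.687×10⁻⁶ mol.
Product: Φ × n_abs = 0.80 × 8.687×10⁻⁶ = 6.950×10⁻⁶ mol.

7.0×10⁻⁶ mol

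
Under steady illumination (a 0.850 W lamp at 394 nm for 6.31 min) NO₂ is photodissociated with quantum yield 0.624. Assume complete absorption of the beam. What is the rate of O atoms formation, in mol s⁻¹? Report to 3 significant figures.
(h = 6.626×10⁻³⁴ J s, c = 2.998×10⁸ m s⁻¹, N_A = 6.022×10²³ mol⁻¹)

Photon energy at 394 nm: hc/λ = (6.626×10⁻³⁴)(2.998×10⁸)/(394×10⁻⁹) = 5.042×10⁻¹⁹ J.
Energy delivered: (0.850 W)(378.6 s) = 321.8 J.
Photons incident: 321.8 / 5.042×10⁻¹⁹ = 6.382×10²⁰, i.e. 6.382×10²⁰/6.022×10²³ = 0.001060 mol.
Product formed: 0.624 × 0.001060 = 6.614×10⁻⁴ mol.
Rate: 6.614×10⁻⁴ / 378.6 s = 1.75×10⁻⁶ mol s⁻¹.

1.75×10⁻⁶ mol s⁻¹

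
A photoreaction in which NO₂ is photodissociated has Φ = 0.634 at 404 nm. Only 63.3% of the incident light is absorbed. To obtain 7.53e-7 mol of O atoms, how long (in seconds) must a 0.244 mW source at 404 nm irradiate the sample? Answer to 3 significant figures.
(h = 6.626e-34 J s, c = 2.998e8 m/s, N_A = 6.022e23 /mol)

t ≈ 2280 s

Photons that must be absorbed: 7.53e-7 / 0.634 = 1.188e-6 mol.
Incident photons needed: 1.188e-6 / 0.633 = 1.877e-6 mol.
Photon energy: hc/λ = 4.917e-19 J; per mole, 2.961e5 J mol⁻¹.
Energy required: 1.877e-6 × 2.961e5 = 0.5558 J.
Time: 0.5558 J / 0.000244 W = 2280 s.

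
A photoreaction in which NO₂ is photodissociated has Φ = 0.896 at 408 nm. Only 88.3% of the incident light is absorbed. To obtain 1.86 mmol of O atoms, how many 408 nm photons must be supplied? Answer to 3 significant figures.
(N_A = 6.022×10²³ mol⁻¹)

Product: 1.86 mmol = 0.00186 mol.
Photons that must be absorbed: 0.00186 / 0.896 = 0.002076 mol.
Incident photons needed: 0.002076 / 0.883 = 0.002351 mol.
Photon count: 0.002351 × 6.022×10²³ = 1.42×10²¹.

1.42×10²¹ photons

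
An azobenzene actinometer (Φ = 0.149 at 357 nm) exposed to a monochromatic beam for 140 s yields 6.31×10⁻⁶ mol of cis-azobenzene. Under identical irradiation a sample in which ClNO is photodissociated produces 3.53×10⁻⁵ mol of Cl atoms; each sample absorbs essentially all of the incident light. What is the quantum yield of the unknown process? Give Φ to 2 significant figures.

Photons absorbed by the actinometer: 6.31×10⁻⁶ / 0.149 = 4.235×10⁻⁵ mol.
Φ(unknown) = 3.53×10⁻⁵ / 4.235×10⁻⁵ = 0.83.

Φ = 0.83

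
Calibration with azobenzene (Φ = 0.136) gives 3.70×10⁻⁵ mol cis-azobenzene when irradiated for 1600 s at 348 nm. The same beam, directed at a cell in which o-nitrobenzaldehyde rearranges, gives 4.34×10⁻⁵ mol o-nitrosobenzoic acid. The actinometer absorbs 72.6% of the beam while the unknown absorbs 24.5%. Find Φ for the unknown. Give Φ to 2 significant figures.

Φ = 0.47

Photons absorbed by the actinometer: 3.70×10⁻⁵ / 0.136 = 2.721×10⁻⁴ mol.
Incident flux: 2.721×10⁻⁴ / 0.726 = 3.748×10⁻⁴ einstein.
Absorbed by unknown: 0.245 × 3.748×10⁻⁴ = 9.183×10⁻⁵ mol.
Φ(unknown) = 4.34×10⁻⁵ / 9.183×10⁻⁵ = 0.47.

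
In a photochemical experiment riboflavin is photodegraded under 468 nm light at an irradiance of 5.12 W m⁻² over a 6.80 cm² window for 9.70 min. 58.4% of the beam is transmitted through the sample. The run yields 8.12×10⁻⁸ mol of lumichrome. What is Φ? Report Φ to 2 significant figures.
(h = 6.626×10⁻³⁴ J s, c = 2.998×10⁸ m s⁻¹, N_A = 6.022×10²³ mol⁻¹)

Φ = 0.025

Photon energy at 468 nm: hc/λ = (6.626×10⁻³⁴)(2.998×10⁸)/(468×10⁻⁹) = 4.245×10⁻¹⁹ J.
Energy delivered: (5.12 W m⁻²)(6.80×10⁻⁴ m²)(582 s) = 2.026 J.
Photons incident: 2.026 / 4.245×10⁻¹⁹ = 4.773×10¹⁸, i.e. 4.773×10¹⁸/6.022×10²³ = 7.926×10⁻⁶ mol.
Fraction absorbed: 1 − 58.4/100 = 0.4160.
Photons absorbed: 0.4160 × 7.926×10⁻⁶ = 3.297×10⁻⁶ mol.
Φ = 8.12×10⁻⁸ mol / 3.297×10⁻⁶ mol photons = 0.025.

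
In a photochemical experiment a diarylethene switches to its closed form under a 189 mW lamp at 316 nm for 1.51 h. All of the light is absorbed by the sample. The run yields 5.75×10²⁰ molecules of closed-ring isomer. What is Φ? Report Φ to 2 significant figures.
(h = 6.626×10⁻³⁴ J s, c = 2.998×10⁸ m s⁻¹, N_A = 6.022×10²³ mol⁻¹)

Φ = 0.35

Product: 5.75×10²⁰ / 6.022×10²³ = 9.548×10⁻⁴ mol.
Photon energy at 316 nm: hc/λ = (6.626×10⁻³⁴)(2.998×10⁸)/(316×10⁻⁹) = 6.286×10⁻¹⁹ J.
Energy delivered: (189 mW)(5436 s) = 1027 J.
Photons incident: 1027 / 6.286×10⁻¹⁹ = 1.634×10²¹, i.e. 1.634×10²¹/6.022×10²³ = 0.002713 mol.
Φ = 9.548×10⁻⁴ mol / 0.002713 mol photons = 0.35.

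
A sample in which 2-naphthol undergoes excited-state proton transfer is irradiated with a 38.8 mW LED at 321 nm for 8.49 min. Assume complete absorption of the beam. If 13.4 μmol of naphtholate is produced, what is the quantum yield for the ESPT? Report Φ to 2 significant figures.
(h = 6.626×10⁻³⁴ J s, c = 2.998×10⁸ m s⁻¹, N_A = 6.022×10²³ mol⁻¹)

Product: 13.4 μmol = 1.34×10⁻⁵ mol.
Photon energy at 321 nm: hc/λ = (6.626×10⁻³⁴)(2.998×10⁸)/(321×10⁻⁹) = 6.188×10⁻¹⁹ J.
Energy delivered: (38.8 mW)(509.4 s) = 19.76 J.
Photons incident: 19.76 / 6.188×10⁻¹⁹ = 3.193×10¹⁹, i.e. 3.193×10¹⁹/6.022×10²³ = 5.302×10⁻⁵ mol.
Φ = 1.34×10⁻⁵ mol / 5.302×10⁻⁵ mol photons = 0.25.

Φ = 0.25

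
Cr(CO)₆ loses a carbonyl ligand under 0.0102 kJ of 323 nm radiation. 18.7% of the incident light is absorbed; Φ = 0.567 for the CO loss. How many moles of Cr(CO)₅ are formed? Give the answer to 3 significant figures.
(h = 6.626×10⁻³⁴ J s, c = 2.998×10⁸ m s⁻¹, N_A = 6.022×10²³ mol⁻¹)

2.92×10⁻⁶ mol

Photon energy at 323 nm: hc/λ = (6.626×10⁻³⁴)(2.998×10⁸)/(323×10⁻⁹) = 6.150×10⁻¹⁹ J.
Incident energy: 0.0102 kJ = 10.2 J.
Photons incident: 10.2 / 6.150×10⁻¹⁹ = 1.659×10¹⁹, i.e. 1.659×10¹⁹/6.022×10²³ = 2.755×10⁻⁵ mol.
Photons absorbed: 0.187 × 2.755×10⁻⁵ = 5.152×10⁻⁶ mol.
Product: Φ × n_abs = 0.567 × 5.152×10⁻⁶ = 2.921×10⁻⁶ mol.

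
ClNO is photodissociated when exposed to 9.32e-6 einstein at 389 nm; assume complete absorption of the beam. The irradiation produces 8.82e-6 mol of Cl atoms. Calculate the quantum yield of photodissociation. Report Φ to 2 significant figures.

Φ = 0.95

Φ = 8.82e-6 mol / 9.32e-6 mol photons = 0.95.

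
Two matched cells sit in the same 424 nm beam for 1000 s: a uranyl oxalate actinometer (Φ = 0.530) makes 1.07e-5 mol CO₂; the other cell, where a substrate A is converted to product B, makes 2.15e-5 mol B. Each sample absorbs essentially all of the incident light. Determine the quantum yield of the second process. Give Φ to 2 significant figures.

Photons absorbed by the actinometer: 1.07e-5 / 0.530 = 2.019e-5 mol.
Φ(unknown) = 2.15e-5 / 2.019e-5 = 1.1.

Φ = 1.1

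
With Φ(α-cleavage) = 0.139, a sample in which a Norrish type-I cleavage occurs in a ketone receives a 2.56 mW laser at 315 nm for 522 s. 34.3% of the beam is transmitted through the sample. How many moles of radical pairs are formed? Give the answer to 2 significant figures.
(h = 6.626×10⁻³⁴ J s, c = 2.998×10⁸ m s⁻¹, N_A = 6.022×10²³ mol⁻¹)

Photon energy at 315 nm: hc/λ = (6.626×10⁻³⁴)(2.998×10⁸)/(315×10⁻⁹) = 6.306×10⁻¹⁹ J.
Energy delivered: (2.56 mW)(522 s) = 1.336 J.
Photons incident: 1.336 / 6.306×10⁻¹⁹ = 2.119×10¹⁸, i.e. 2.119×10¹⁸/6.022×10²³ = 3.519×10⁻⁶ mol.
Fraction absorbed: 1 − 34.3/100 = 0.6570.
Photons absorbed: 0.6570 × 3.519×10⁻⁶ = 2.312×10⁻⁶ mol.
Product: Φ × n_abs = 0.139 × 2.312×10⁻⁶ = 3.214×10⁻⁷ mol.

3.2×10⁻⁷ mol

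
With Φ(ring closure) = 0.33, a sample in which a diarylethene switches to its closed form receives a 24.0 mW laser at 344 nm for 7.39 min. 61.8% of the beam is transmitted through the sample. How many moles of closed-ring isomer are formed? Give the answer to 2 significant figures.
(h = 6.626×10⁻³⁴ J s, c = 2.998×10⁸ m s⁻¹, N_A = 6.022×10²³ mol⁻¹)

Photon energy at 344 nm: hc/λ = (6.626×10⁻³⁴)(2.998×10⁸)/(344×10⁻⁹) = 5.775×10⁻¹⁹ J.
Energy delivered: (24.0 mW)(443.4 s) = 10.64 J.
Photons incident: 10.64 / 5.775×10⁻¹⁹ = 1.842×10¹⁹, i.e. 1.842×10¹⁹/6.022×10²³ = 3.059×10⁻⁵ mol.
Fraction absorbed: 1 − 61.8/100 = 0.3820.
Photons absorbed: 0.3820 × 3.059×10⁻⁵ = 1.169×10⁻⁵ mol.
Product: Φ × n_abs = 0.33 × 1.169×10⁻⁵ = 3.858×10⁻⁶ mol.

3.9×10⁻⁶ mol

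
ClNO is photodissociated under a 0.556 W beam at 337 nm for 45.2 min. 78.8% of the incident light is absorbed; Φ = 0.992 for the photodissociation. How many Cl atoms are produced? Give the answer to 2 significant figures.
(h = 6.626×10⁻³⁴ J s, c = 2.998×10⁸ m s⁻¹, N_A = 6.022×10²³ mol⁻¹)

Photon energy at 337 nm: hc/λ = (6.626×10⁻³⁴)(2.998×10⁸)/(337×10⁻⁹) = 5.895×10⁻¹⁹ J.
Energy delivered: (0.556 W)(2712 s) = 1508 J.
Photons incident: 1508 / 5.895×10⁻¹⁹ = 2.558×10²¹, i.e. 2.558×10²¹/6.022×10²³ = 0.004248 mol.
Photons absorbed: 0.788 × 0.004248 = 0.003347 mol.
Product: Φ × n_abs = 0.992 × 0.003347 = 0.003320 mol.
As a count: 0.003320 × 6.022×10²³ = 2.0×10²¹.

2.0×10²¹ atoms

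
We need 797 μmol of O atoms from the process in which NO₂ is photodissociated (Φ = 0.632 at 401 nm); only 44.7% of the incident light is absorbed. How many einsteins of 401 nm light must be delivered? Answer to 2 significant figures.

0.0028 einstein

Product: 797 μmol = 7.97e-4 mol.
Photons that must be absorbed: 7.97e-4 / 0.632 = 0.001261 mol.
Incident photons needed: 0.001261 / 0.447 = 0.002821 mol.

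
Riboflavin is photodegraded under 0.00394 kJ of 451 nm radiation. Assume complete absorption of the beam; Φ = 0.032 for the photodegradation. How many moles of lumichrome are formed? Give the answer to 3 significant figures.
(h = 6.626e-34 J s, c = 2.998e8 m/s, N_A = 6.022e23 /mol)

4.75e-7 mol

Photon energy at 451 nm: hc/λ = (6.626e-34)(2.998e8)/(451e-9) = 4.405e-19 J.
Incident energy: 0.00394 kJ = 3.94 J.
Photons incident: 3.94 / 4.405e-19 = 8.944e18, i.e. 8.944e18/6.022e23 = 1.485e-5 mol.
Product: Φ × n_abs = 0.032 × 1.485e-5 = 4.752e-7 mol.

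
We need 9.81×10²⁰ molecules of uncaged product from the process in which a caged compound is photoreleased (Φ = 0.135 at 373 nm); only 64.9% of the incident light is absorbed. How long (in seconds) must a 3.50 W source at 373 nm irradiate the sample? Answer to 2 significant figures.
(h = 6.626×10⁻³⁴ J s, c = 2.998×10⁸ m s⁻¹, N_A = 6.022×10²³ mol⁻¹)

t ≈ 1700 s

Product: 9.81×10²⁰ / 6.022×10²³ = 0.001629 mol.
Photons that must be absorbed: 0.001629 / 0.135 = 0.01207 mol.
Incident photons needed: 0.01207 / 0.649 = 0.01860 mol.
Photon energy: hc/λ = 5.326×10⁻¹⁹ J; per mole, 3.207×10⁵ J mol⁻¹.
Energy required: 0.01860 × 3.207×10⁵ = 5965 J.
Time: 5965 J / 3.5 W = 1700 s.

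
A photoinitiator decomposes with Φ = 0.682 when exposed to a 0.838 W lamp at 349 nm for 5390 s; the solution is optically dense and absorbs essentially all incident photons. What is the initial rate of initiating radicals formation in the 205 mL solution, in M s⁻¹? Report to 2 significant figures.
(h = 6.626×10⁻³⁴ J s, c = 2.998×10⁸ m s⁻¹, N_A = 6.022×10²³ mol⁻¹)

Photon energy at 349 nm: hc/λ = (6.626×10⁻³⁴)(2.998×10⁸)/(349×10⁻⁹) = 5.692×10⁻¹⁹ J.
Energy delivered: (0.838 W)(5390 s) = 4517 J.
Photons incident: 4517 / 5.692×10⁻¹⁹ = 7.936×10²¹, i.e. 7.936×10²¹/6.022×10²³ = 0.01318 mol.
Product formed: 0.682 × 0.01318 = 0.008989 mol.
Rate: 0.008989 mol / (5390 s × 0.205 L) = 8.1×10⁻⁶ M s⁻¹.

8.1×10⁻⁶ M s⁻¹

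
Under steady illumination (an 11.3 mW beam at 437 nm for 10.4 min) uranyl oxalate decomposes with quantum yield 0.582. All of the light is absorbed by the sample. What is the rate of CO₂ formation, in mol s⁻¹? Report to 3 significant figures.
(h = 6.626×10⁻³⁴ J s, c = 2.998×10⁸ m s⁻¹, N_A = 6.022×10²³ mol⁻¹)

Photon energy at 437 nm: hc/λ = (6.626×10⁻³⁴)(2.998×10⁸)/(437×10⁻⁹) = 4.546×10⁻¹⁹ J.
Energy delivered: (11.3 mW)(624 s) = 7.051 J.
Photons incident: 7.051 / 4.546×10⁻¹⁹ = 1.551×10¹⁹, i.e. 1.551×10¹⁹/6.022×10²³ = 2.576×10⁻⁵ mol.
Product formed: 0.582 × 2.576×10⁻⁵ = 1.499×10⁻⁵ mol.
Rate: 1.499×10⁻⁵ / 624 s = 2.40×10⁻⁸ mol s⁻¹.

2.40×10⁻⁸ mol s⁻¹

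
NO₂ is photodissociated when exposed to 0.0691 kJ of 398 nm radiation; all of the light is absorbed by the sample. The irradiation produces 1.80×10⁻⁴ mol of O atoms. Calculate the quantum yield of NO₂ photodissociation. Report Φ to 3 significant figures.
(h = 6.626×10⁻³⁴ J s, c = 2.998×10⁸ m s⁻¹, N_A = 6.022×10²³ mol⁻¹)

Photon energy at 398 nm: hc/λ = (6.626×10⁻³⁴)(2.998×10⁸)/(398×10⁻⁹) = 4.991×10⁻¹⁹ J.
Incident energy: 0.0691 kJ = 69.1 J.
Photons incident: 69.1 / 4.991×10⁻¹⁹ = 1.384×10²⁰, i.e. 1.384×10²⁰/6.022×10²³ = 2.298×10⁻⁴ mol.
Φ = 1.80×10⁻⁴ mol / 2.298×10⁻⁴ mol photons = 0.783.

Φ = 0.783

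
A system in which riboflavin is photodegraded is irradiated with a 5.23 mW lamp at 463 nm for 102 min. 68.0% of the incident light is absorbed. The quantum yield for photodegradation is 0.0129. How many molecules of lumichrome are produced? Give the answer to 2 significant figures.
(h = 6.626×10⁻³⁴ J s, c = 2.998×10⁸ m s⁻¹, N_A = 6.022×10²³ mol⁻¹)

Photon energy at 463 nm: hc/λ = (6.626×10⁻³⁴)(2.998×10⁸)/(463×10⁻⁹) = 4.290×10⁻¹⁹ J.
Energy delivered: (5.23 mW)(6120 s) = 32.01 J.
Photons incident: 32.01 / 4.290×10⁻¹⁹ = 7.462×10¹⁹, i.e. 7.462×10¹⁹/6.022×10²³ = 1.239×10⁻⁴ mol.
Photons absorbed: 0.680 × 1.239×10⁻⁴ = 8.425×10⁻⁵ mol.
Product: Φ × n_abs = 0.0129 × 8.425×10⁻⁵ = 1.087×10⁻⁶ mol.
As a count: 1.087×10⁻⁶ × 6.022×10²³ = 6.5×10¹⁷.

6.5×10¹⁷ molecules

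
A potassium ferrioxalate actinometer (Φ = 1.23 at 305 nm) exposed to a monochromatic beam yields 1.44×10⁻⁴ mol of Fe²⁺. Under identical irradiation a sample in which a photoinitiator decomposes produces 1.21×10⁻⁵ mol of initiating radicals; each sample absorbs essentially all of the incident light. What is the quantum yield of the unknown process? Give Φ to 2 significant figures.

Photons absorbed by the actinometer: 1.44×10⁻⁴ / 1.23 = 1.171×10⁻⁴ mol.
Φ(unknown) = 1.21×10⁻⁵ / 1.171×10⁻⁴ = 0.10.

Φ = 0.10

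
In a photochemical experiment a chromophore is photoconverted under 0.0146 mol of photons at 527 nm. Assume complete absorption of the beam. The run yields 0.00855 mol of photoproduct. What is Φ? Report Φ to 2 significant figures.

Φ = 0.00855 mol / 0.0146 mol photons = 0.59.

Φ = 0.59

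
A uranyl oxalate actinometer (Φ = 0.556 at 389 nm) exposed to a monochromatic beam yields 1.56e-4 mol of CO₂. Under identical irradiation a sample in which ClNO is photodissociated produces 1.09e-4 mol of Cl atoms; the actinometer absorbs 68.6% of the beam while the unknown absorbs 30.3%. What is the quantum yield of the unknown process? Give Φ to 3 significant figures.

Φ = 0.880

Photons absorbed by the actinometer: 1.56e-4 / 0.556 = 2.806e-4 mol.
Incident flux: 2.806e-4 / 0.686 = 4.090e-4 einstein.
Absorbed by unknown: 0.303 × 4.090e-4 = 1.239e-4 mol.
Φ(unknown) = 1.09e-4 / 1.239e-4 = 0.880.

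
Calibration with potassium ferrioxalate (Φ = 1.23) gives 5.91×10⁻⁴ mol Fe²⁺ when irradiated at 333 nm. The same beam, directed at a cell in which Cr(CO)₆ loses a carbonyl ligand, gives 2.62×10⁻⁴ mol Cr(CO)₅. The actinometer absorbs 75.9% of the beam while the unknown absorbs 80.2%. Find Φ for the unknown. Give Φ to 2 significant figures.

Photons absorbed by the actinometer: 5.91×10⁻⁴ / 1.23 = 4.805×10⁻⁴ mol.
Incident flux: 4.805×10⁻⁴ / 0.759 = 6.331×10⁻⁴ einstein.
Absorbed by unknown: 0.802 × 6.331×10⁻⁴ = 5.077×10⁻⁴ mol.
Φ(unknown) = 2.62×10⁻⁴ / 5.077×10⁻⁴ = 0.52.

Φ = 0.52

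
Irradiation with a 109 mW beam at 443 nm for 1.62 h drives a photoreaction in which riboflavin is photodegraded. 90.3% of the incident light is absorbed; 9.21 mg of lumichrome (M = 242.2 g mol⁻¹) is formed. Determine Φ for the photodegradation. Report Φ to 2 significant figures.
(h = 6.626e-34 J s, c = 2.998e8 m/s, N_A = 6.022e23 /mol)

Product: 9.21 mg / 242.2 g mol⁻¹ = 3.803e-5 mol.
Photon energy at 443 nm: hc/λ = (6.626e-34)(2.998e8)/(443e-9) = 4.484e-19 J.
Energy delivered: (109 mW)(5832 s) = 635.7 J.
Photons incident: 635.7 / 4.484e-19 = 1.418e21, i.e. 1.418e21/6.022e23 = 0.002355 mol.
Photons absorbed: 0.903 × 0.002355 = 0.002127 mol.
Φ = 3.803e-5 mol / 0.002127 mol photons = 0.018.

Φ = 0.018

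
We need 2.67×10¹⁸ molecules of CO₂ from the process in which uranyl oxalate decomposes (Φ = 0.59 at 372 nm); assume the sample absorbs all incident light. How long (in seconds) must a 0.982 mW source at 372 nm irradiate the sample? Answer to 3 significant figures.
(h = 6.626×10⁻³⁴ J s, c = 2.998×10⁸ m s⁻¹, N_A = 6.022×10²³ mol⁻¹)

t ≈ 2460 s

Product: 2.67×10¹⁸ / 6.022×10²³ = 4.434×10⁻⁶ mol.
Photons that must be absorbed: 4.434×10⁻⁶ / 0.59 = 7.515×10⁻⁶ mol.
Photon energy: hc/λ = 5.340×10⁻¹⁹ J; per mole, 3.216×10⁵ J mol⁻¹.
Energy required: 7.515×10⁻⁶ × 3.216×10⁵ = 2.417 J.
Time: 2.417 J / 0.000982 W = 2460 s.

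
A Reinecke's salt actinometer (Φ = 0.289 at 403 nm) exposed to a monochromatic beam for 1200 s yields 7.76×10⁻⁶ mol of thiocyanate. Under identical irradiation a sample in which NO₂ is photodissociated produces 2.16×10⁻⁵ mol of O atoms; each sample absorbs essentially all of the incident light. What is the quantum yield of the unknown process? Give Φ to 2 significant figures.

Φ = 0.80

Photons absorbed by the actinometer: 7.76×10⁻⁶ / 0.289 = 2.685×10⁻⁵ mol.
Φ(unknown) = 2.16×10⁻⁵ / 2.685×10⁻⁵ = 0.80.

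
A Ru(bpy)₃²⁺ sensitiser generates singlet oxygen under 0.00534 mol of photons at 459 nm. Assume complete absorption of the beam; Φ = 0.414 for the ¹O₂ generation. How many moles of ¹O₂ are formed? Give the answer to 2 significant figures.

Product: Φ × n_abs = 0.414 × 0.00534 = 0.002211 mol.

0.0022 mol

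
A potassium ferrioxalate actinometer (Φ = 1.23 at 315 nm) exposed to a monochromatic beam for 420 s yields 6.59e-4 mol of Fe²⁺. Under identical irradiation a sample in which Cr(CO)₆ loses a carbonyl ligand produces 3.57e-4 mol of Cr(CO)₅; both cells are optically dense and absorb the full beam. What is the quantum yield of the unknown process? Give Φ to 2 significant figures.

Photons absorbed by the actinometer: 6.59e-4 / 1.23 = 5.358e-4 mol.
Φ(unknown) = 3.57e-4 / 5.358e-4 = 0.67.

Φ = 0.67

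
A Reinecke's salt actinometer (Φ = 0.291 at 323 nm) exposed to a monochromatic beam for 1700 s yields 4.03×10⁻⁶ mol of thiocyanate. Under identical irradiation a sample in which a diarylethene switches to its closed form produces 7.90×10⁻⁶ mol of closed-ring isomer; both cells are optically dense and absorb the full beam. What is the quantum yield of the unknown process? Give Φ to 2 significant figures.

Photons absorbed by the actinometer: 4.03×10⁻⁶ / 0.291 = 1.385×10⁻⁵ mol.
Φ(unknown) = 7.90×10⁻⁶ / 1.385×10⁻⁵ = 0.57.

Φ = 0.57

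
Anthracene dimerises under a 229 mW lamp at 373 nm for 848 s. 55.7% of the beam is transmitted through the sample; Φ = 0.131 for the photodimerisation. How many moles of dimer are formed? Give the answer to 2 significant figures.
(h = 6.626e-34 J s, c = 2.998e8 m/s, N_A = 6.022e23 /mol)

Photon energy at 373 nm: hc/λ = (6.626e-34)(2.998e8)/(373e-9) = 5.326e-19 J.
Energy delivered: (229 mW)(848 s) = 194.2 J.
Photons incident: 194.2 / 5.326e-19 = 3.646e20, i.e. 3.646e20/6.022e23 = 6.054e-4 mol.
Fraction absorbed: 1 − 55.7/100 = 0.4430.
Photons absorbed: 0.4430 × 6.054e-4 = 2.682e-4 mol.
Product: Φ × n_abs = 0.131 × 2.682e-4 = 3.513e-5 mol.

3.5e-5 mol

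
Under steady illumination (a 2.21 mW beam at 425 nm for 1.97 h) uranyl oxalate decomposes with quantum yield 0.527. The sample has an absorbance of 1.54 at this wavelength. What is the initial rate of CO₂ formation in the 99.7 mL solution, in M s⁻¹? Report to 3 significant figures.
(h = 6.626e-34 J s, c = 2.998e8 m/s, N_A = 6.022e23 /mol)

4.03e-8 M s⁻¹

Photon energy at 425 nm: hc/λ = (6.626e-34)(2.998e8)/(425e-9) = 4.674e-19 J.
Energy delivered: (2.21 mW)(7092 s) = 15.67 J.
Photons incident: 15.67 / 4.674e-19 = 3.353e19, i.e. 3.353e19/6.022e23 = 5.568e-5 mol.
Fraction absorbed: 1 − 10^(−1.54) = 0.9712.
Photons absorbed: 0.9712 × 5.568e-5 = 5.408e-5 mol.
Product formed: 0.527 × 5.408e-5 = 2.850e-5 mol.
Rate: 2.850e-5 mol / (7092 s × 0.0997 L) = 4.03e-8 M s⁻¹.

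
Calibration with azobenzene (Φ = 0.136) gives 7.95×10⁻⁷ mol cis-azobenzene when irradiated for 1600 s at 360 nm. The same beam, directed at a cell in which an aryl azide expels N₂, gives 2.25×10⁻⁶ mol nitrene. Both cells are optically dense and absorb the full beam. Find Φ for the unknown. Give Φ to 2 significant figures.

Photons absorbed by the actinometer: 7.95×10⁻⁷ / 0.136 = 5.846×10⁻⁶ mol.
Φ(unknown) = 2.25×10⁻⁶ / 5.846×10⁻⁶ = 0.38.

Φ = 0.38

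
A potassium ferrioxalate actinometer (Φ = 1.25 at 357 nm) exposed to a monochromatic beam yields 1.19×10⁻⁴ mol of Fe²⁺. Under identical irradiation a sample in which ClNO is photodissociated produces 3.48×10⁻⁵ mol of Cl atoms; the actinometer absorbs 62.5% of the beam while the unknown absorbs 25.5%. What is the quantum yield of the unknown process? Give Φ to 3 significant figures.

Φ = 0.896

Photons absorbed by the actinometer: 1.19×10⁻⁴ / 1.25 = 9.520×10⁻⁵ mol.
Incident flux: 9.520×10⁻⁵ / 0.625 = 1.523×10⁻⁴ einstein.
Absorbed by unknown: 0.255 × 1.523×10⁻⁴ = 3.884×10⁻⁵ mol.
Φ(unknown) = 3.48×10⁻⁵ / 3.884×10⁻⁵ = 0.896.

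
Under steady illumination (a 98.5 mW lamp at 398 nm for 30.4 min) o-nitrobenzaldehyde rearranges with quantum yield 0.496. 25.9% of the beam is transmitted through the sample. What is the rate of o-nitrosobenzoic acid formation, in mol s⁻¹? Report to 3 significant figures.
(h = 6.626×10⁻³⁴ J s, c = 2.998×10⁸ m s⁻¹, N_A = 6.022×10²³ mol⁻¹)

1.20×10⁻⁷ mol s⁻¹

Photon energy at 398 nm: hc/λ = (6.626×10⁻³⁴)(2.998×10⁸)/(398×10⁻⁹) = 4.991×10⁻¹⁹ J.
Energy delivered: (98.5 mW)(1824 s) = 179.7 J.
Photons incident: 179.7 / 4.991×10⁻¹⁹ = 3.600×10²⁰, i.e. 3.600×10²⁰/6.022×10²³ = 5.978×10⁻⁴ mol.
Fraction absorbed: 1 − 25.9/100 = 0.7410.
Photons absorbed: 0.7410 × 5.978×10⁻⁴ = 4.430×10⁻⁴ mol.
Product formed: 0.496 × 4.430×10⁻⁴ = 2.197×10⁻⁴ mol.
Rate: 2.197×10⁻⁴ / 1824 s = 1.20×10⁻⁷ mol s⁻¹.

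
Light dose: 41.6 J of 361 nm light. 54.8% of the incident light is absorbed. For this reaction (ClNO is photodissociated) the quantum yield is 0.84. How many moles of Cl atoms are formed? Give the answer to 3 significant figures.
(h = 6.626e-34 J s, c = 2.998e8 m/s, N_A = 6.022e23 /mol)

5.78e-5 mol

Photon energy at 361 nm: hc/λ = (6.626e-34)(2.998e8)/(361e-9) = 5.503e-19 J.
Photons incident: 41.6 / 5.503e-19 = 7.560e19, i.e. 7.560e19/6.022e23 = 1.255e-4 mol.
Photons absorbed: 0.548 × 1.255e-4 = 6.877e-5 mol.
Product: Φ × n_abs = 0.84 × 6.877e-5 = 5.777e-5 mol.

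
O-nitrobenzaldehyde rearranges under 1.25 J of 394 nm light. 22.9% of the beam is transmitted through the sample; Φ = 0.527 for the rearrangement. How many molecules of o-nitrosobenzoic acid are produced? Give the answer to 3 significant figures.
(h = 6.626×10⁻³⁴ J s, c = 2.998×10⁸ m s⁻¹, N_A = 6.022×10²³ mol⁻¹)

1.01×10¹⁸ molecules

Photon energy at 394 nm: hc/λ = (6.626×10⁻³⁴)(2.998×10⁸)/(394×10⁻⁹) = 5.042×10⁻¹⁹ J.
Photons incident: 1.25 / 5.042×10⁻¹⁹ = 2.479×10¹⁸, i.e. 2.479×10¹⁸/6.022×10²³ = 4.117×10⁻⁶ mol.
Fraction absorbed: 1 − 22.9/100 = 0.7710.
Photons absorbed: 0.7710 × 4.117×10⁻⁶ = 3.174×10⁻⁶ mol.
Product: Φ × n_abs = 0.527 × 3.174×10⁻⁶ = 1.673×10⁻⁶ mol.
As a count: 1.673×10⁻⁶ × 6.022×10²³ = 1.01×10¹⁸.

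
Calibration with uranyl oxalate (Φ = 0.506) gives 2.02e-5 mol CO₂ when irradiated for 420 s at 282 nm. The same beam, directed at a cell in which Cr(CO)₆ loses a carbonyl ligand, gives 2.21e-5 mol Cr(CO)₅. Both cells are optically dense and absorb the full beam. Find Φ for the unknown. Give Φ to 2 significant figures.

Photons absorbed by the actinometer: 2.02e-5 / 0.506 = 3.992e-5 mol.
Φ(unknown) = 2.21e-5 / 3.992e-5 = 0.55.

Φ = 0.55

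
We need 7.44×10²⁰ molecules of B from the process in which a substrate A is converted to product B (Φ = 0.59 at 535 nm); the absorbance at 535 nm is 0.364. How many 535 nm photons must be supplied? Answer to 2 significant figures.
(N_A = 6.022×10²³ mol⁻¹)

2.2×10²¹ photons

Product: 7.44×10²⁰ / 6.022×10²³ = 0.001235 mol.
Photons that must be absorbed: 0.001235 / 0.59 = 0.002093 mol.
Fraction absorbed: 1 − 10^(−0.364) = 0.5675.
Incident photons needed: 0.002093 / 0.5675 = 0.003688 mol.
Photon count: 0.003688 × 6.022×10²³ = 2.2×10²¹.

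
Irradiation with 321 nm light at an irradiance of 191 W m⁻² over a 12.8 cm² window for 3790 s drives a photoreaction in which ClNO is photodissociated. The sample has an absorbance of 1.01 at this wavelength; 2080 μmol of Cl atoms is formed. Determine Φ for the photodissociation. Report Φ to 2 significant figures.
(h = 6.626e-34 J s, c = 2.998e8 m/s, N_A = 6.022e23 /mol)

Φ = 0.93

Product: 2080 μmol = 0.00208 mol.
Photon energy at 321 nm: hc/λ = (6.626e-34)(2.998e8)/(321e-9) = 6.188e-19 J.
Energy delivered: (191 W m⁻²)(12.8e-4 m²)(3790 s) = 926.6 J.
Photons incident: 926.6 / 6.188e-19 = 1.497e21, i.e. 1.497e21/6.022e23 = 0.002486 mol.
Fraction absorbed: 1 − 10^(−1.01) = 0.9023.
Photons absorbed: 0.9023 × 0.002486 = 0.002243 mol.
Φ = 0.00208 mol / 0.002243 mol photons = 0.93.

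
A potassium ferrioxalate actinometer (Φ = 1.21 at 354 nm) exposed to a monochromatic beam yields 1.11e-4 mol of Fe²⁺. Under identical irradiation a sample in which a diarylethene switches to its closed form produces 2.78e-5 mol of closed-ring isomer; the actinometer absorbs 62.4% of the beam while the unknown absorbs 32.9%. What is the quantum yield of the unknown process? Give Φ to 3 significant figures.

Φ = 0.575

Photons absorbed by the actinometer: 1.11e-4 / 1.21 = 9.174e-5 mol.
Incident flux: 9.174e-5 / 0.624 = 1.470e-4 einstein.
Absorbed by unknown: 0.329 × 1.470e-4 = 4.836e-5 mol.
Φ(unknown) = 2.78e-5 / 4.836e-5 = 0.575.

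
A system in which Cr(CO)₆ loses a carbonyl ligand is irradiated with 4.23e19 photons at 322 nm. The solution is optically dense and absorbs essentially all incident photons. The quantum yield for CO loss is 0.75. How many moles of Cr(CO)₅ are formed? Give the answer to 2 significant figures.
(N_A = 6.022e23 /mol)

Moles of photons: 4.23e19 / 6.022e23 = 7.024e-5 mol.
Product: Φ × n_abs = 0.75 × 7.024e-5 = 5.268e-5 mol.

5.3e-5 mol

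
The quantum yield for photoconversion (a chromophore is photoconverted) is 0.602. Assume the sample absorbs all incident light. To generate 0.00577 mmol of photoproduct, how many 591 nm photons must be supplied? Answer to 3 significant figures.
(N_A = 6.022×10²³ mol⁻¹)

Product: 0.00577 mmol = 5.77×10⁻⁶ mol.
Photons that must be absorbed: 5.77×10⁻⁶ / 0.602 = 9.585×10⁻⁶ mol.
Photon count: 9.585×10⁻⁶ × 6.022×10²³ = 5.77×10¹⁸.

5.77×10¹⁸ photons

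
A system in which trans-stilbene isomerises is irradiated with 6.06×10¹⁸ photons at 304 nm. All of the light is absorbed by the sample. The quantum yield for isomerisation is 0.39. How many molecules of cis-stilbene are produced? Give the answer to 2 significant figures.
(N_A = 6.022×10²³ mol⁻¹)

Moles of photons: 6.06×10¹⁸ / 6.022×10²³ = 1.006×10⁻⁵ mol.
Product: Φ × n_abs = 0.39 × 1.006×10⁻⁵ = 3.923×10⁻⁶ mol.
As a count: 3.923×10⁻⁶ × 6.022×10²³ = 2.4×10¹⁸.

2.4×10¹⁸ molecules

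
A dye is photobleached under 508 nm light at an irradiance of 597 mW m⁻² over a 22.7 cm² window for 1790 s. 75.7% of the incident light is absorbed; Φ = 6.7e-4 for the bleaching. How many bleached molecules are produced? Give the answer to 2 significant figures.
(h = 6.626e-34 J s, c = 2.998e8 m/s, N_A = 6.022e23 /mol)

Photon energy at 508 nm: hc/λ = (6.626e-34)(2.998e8)/(508e-9) = 3.910e-19 J.
Energy delivered: (597 mW m⁻²)(22.7e-4 m²)(1790 s) = 2.426 J.
Photons incident: 2.426 / 3.910e-19 = 6.205e18, i.e. 6.205e18/6.022e23 = 1.030e-5 mol.
Photons absorbed: 0.757 × 1.030e-5 = 7.797e-6 mol.
Product: Φ × n_abs = 6.7e-4 × 7.797e-6 = 5.224e-9 mol.
As a count: 5.224e-9 × 6.022e23 = 3.1e15.

3.1e15 bleached molecules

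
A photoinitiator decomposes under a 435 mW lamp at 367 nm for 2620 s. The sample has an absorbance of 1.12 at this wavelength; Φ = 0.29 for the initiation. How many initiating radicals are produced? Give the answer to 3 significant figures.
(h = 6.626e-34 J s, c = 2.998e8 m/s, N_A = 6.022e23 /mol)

Photon energy at 367 nm: hc/λ = (6.626e-34)(2.998e8)/(367e-9) = 5.413e-19 J.
Energy delivered: (435 mW)(2620 s) = 1140 J.
Photons incident: 1140 / 5.413e-19 = 2.106e21, i.e. 2.106e21/6.022e23 = 0.003497 mol.
Fraction absorbed: 1 − 10^(−1.12) = 0.9241.
Photons absorbed: 0.9241 × 0.003497 = 0.003232 mol.
Product: Φ × n_abs = 0.29 × 0.003232 = 9.373e-4 mol.
As a count: 9.373e-4 × 6.022e23 = 5.64e20.

5.64e20 initiating radicals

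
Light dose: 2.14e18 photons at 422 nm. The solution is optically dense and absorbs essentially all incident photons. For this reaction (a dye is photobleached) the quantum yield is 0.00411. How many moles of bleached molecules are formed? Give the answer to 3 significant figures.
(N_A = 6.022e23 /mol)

1.46e-8 mol

Moles of photons: 2.14e18 / 6.022e23 = 3.554e-6 mol.
Product: Φ × n_abs = 0.00411 × 3.554e-6 = 1.461e-8 mol.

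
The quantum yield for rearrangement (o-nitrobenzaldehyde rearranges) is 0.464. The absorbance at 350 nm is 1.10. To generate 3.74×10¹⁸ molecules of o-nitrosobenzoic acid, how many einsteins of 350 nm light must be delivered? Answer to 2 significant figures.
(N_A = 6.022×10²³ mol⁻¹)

Product: 3.74×10¹⁸ / 6.022×10²³ = 6.211×10⁻⁶ mol.
Photons that must be absorbed: 6.211×10⁻⁶ / 0.464 = 1.339×10⁻⁵ mol.
Fraction absorbed: 1 − 10^(−1.10) = 0.9206.
Incident photons needed: 1.339×10⁻⁵ / 0.9206 = 1.454×10⁻⁵ mol.

1.5×10⁻⁵ einstein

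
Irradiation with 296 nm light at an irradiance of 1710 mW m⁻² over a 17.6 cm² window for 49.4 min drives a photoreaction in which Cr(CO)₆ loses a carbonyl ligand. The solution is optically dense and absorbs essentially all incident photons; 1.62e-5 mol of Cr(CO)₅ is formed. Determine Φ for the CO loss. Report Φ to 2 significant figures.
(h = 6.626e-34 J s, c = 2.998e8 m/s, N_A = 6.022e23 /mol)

Photon energy at 296 nm: hc/λ = (6.626e-34)(2.998e8)/(296e-9) = 6.711e-19 J.
Energy delivered: (1710 mW m⁻²)(17.6e-4 m²)(2964 s) = 8.920 J.
Photons incident: 8.920 / 6.711e-19 = 1.329e19, i.e. 1.329e19/6.022e23 = 2.207e-5 mol.
Φ = 1.62e-5 mol / 2.207e-5 mol photons = 0.73.

Φ = 0.73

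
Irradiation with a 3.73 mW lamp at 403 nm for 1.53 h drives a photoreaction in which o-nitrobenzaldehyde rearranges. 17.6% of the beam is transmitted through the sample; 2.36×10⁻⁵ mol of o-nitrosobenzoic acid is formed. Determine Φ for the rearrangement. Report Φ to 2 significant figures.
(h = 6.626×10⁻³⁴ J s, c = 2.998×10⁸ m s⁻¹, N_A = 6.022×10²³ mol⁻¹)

Φ = 0.41

Photon energy at 403 nm: hc/λ = (6.626×10⁻³⁴)(2.998×10⁸)/(403×10⁻⁹) = 4.929×10⁻¹⁹ J.
Energy delivered: (3.73 mW)(5508 s) = 20.54 J.
Photons incident: 20.54 / 4.929×10⁻¹⁹ = 4.167×10¹⁹, i.e. 4.167×10¹⁹/6.022×10²³ = 6.920×10⁻⁵ mol.
Fraction absorbed: 1 − 17.6/100 = 0.8240.
Photons absorbed: 0.8240 × 6.920×10⁻⁵ = 5.702×10⁻⁵ mol.
Φ = 2.36×10⁻⁵ mol / 5.702×10⁻⁵ mol photons = 0.41.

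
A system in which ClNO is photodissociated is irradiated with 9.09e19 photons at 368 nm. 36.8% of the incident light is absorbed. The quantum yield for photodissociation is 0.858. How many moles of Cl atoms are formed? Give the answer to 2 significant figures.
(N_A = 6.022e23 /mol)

4.8e-5 mol

Moles of photons: 9.09e19 / 6.022e23 = 1.509e-4 mol.
Photons absorbed: 0.368 × 1.509e-4 = 5.553e-5 mol.
Product: Φ × n_abs = 0.858 × 5.553e-5 = 4.764e-5 mol.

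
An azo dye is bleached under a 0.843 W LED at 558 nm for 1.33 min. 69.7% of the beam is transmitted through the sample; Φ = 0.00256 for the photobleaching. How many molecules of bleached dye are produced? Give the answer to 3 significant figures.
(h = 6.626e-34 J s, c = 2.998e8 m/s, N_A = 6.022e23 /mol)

1.47e17 molecules

Photon energy at 558 nm: hc/λ = (6.626e-34)(2.998e8)/(558e-9) = 3.560e-19 J.
Energy delivered: (0.843 W)(79.8 s) = 67.27 J.
Photons incident: 67.27 / 3.560e-19 = 1.890e20, i.e. 1.890e20/6.022e23 = 3.138e-4 mol.
Fraction absorbed: 1 − 69.7/100 = 0.3030.
Photons absorbed: 0.3030 × 3.138e-4 = 9.508e-5 mol.
Product: Φ × n_abs = 0.00256 × 9.508e-5 = 2.434e-7 mol.
As a count: 2.434e-7 × 6.022e23 = 1.47e17.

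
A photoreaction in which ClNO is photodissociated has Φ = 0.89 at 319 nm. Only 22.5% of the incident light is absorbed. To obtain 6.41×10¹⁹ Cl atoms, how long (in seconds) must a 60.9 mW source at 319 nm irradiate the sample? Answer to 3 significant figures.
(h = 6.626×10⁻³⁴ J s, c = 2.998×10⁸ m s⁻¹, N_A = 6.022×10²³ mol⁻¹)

Product: 6.41×10¹⁹ / 6.022×10²³ = 1.064×10⁻⁴ mol.
Photons that must be absorbed: 1.064×10⁻⁴ / 0.89 = 1.196×10⁻⁴ mol.
Incident photons needed: 1.196×10⁻⁴ / 0.225 = 5.316×10⁻⁴ mol.
Photon energy: hc/λ = 6.227×10⁻¹⁹ J; per mole, 3.750×10⁵ J mol⁻¹.
Energy required: 5.316×10⁻⁴ × 3.750×10⁵ = 199.4 J.
Time: 199.4 J / 0.0609 W = 3270 s.

t ≈ 3270 s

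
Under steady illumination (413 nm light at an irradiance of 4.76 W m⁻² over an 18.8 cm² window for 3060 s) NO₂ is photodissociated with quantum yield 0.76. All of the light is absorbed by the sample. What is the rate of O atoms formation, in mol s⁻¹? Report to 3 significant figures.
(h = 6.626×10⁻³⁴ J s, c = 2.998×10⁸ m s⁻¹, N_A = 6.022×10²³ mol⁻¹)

2.35×10⁻⁸ mol s⁻¹

Photon energy at 413 nm: hc/λ = (6.626×10⁻³⁴)(2.998×10⁸)/(413×10⁻⁹) = 4.810×10⁻¹⁹ J.
Energy delivered: (4.76 W m⁻²)(18.8×10⁻⁴ m²)(3060 s) = 27.38 J.
Photons incident: 27.38 / 4.810×10⁻¹⁹ = 5.692×10¹⁹, i.e. 5.692×10¹⁹/6.022×10²³ = 9.452×10⁻⁵ mol.
Product formed: 0.76 × 9.452×10⁻⁵ = 7.184×10⁻⁵ mol.
Rate: 7.184×10⁻⁵ / 3060 s = 2.35×10⁻⁸ mol s⁻¹.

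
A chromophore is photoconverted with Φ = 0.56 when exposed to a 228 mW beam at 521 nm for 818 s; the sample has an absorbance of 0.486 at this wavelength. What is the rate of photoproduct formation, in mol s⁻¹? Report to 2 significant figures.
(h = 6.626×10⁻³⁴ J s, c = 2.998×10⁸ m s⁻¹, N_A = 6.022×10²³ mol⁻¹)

Photon energy at 521 nm: hc/λ = (6.626×10⁻³⁴)(2.998×10⁸)/(521×10⁻⁹) = 3.813×10⁻¹⁹ J.
Energy delivered: (228 mW)(818 s) = 186.5 J.
Photons incident: 186.5 / 3.813×10⁻¹⁹ = 4.891×10²⁰, i.e. 4.891×10²⁰/6.022×10²³ = 8.122×10⁻⁴ mol.
Fraction absorbed: 1 − 10^(−0.486) = 0.6734.
Photons absorbed: 0.6734 × 8.122×10⁻⁴ = 5.469×10⁻⁴ mol.
Product formed: 0.56 × 5.469×10⁻⁴ = 3.063×10⁻⁴ mol.
Rate: 3.063×10⁻⁴ / 818 s = 3.7×10⁻⁷ mol s⁻¹.

3.7×10⁻⁷ mol s⁻¹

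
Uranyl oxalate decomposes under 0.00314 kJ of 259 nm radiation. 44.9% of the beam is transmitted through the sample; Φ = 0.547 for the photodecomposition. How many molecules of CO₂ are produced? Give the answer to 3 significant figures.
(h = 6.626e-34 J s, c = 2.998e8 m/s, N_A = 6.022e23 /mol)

1.23e18 molecules

Photon energy at 259 nm: hc/λ = (6.626e-34)(2.998e8)/(259e-9) = 7.670e-19 J.
Incident energy: 0.00314 kJ = 3.14 J.
Photons incident: 3.14 / 7.670e-19 = 4.094e18, i.e. 4.094e18/6.022e23 = 6.798e-6 mol.
Fraction absorbed: 1 − 44.9/100 = 0.5510.
Photons absorbed: 0.5510 × 6.798e-6 = 3.746e-6 mol.
Product: Φ × n_abs = 0.547 × 3.746e-6 = 2.049e-6 mol.
As a count: 2.049e-6 × 6.022e23 = 1.23e18.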